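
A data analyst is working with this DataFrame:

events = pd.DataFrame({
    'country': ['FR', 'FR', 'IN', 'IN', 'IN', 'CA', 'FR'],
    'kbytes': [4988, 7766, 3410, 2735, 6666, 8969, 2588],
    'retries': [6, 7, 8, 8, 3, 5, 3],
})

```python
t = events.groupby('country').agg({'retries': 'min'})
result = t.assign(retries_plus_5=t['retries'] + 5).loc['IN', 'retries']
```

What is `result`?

3

group by country, min of retries:
         retries
country         
CA             5
FR             3
IN             3
add column retries_plus_5 = t['retries'] + 5:
         retries  retries_plus_5
country                         
CA             5              10
FR             3               8
IN             3               8
Reading off the value at row 'IN', column 'retries', we get 3.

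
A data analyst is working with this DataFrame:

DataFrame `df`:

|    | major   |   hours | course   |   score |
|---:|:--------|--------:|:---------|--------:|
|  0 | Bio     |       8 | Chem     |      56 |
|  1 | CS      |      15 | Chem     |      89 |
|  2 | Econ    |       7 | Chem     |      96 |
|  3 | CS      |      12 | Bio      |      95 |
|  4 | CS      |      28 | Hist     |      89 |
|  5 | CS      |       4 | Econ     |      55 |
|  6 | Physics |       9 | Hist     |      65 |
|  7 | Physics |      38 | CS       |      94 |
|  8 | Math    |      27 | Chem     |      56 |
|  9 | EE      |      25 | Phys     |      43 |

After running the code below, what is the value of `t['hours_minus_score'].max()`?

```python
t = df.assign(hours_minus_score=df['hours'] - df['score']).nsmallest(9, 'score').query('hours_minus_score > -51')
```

add column hours_minus_score = df['hours'] - df['score']:
     major  hours course  score  hours_minus_score
0      Bio      8   Chem     56                -48
1       CS     15   Chem     89                -74
2     Econ      7   Chem     96                -89
3       CS     12    Bio     95                -83
4       CS     28   Hist     89                -61
5       CS      4   Econ     55                -51
6  Physics      9   Hist     65                -56
7  Physics     38     CS     94                -56
8     Math     27   Chem     56                -29
9       EE     25   Phys     43                -18
take 9 rows with smallest score:
     major  hours course  score  hours_minus_score
9       EE     25   Phys     43                -18
5       CS      4   Econ     55                -51
0      Bio      8   Chem     56                -48
8     Math     27   Chem     56                -29
6  Physics      9   Hist     65                -56
1       CS     15   Chem     89                -74
4       CS     28   Hist     89                -61
7  Physics     38     CS     94                -56
3       CS     12    Bio     95                -83
filter rows where hours_minus_score > -51:
  major  hours course  score  hours_minus_score
9    EE     25   Phys     43                -18
0   Bio      8   Chem     56                -48
8  Math     27   Chem     56                -29
Then the max of column 'hours_minus_score': -18

-18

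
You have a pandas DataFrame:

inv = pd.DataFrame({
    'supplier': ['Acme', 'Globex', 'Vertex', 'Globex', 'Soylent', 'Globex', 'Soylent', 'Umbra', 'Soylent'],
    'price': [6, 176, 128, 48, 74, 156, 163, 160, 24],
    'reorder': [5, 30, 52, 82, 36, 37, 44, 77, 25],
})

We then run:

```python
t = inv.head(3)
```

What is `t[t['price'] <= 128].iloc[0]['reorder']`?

take first 3 rows:
  supplier  price  reorder
0     Acme      6        5
1   Globex    176       30
2   Vertex    128       52
filter rows where price <= 128:
  supplier  price  reorder
0     Acme      6        5
2   Vertex    128       52
Hence 5.

5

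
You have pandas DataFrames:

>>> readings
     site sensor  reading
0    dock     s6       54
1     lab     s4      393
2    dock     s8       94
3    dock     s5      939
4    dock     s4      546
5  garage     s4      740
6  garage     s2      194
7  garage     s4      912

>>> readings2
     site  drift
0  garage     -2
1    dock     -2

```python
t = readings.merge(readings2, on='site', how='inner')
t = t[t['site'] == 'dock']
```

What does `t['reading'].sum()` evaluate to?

merge on 'site' (how='inner') → 7 rows:
     site sensor  reading  drift
0    dock     s6       54     -2
1    dock     s8       94     -2
2    dock     s5      939     -2
3    dock     s4      546     -2
4  garage     s4      740     -2
5  garage     s2      194     -2
6  garage     s4      912     -2
filter rows where site == 'dock':
   site sensor  reading  drift
0  dock     s6       54     -2
1  dock     s8       94     -2
2  dock     s5      939     -2
3  dock     s4      546     -2
Taking the sum of column 'reading' gives 1633.

1633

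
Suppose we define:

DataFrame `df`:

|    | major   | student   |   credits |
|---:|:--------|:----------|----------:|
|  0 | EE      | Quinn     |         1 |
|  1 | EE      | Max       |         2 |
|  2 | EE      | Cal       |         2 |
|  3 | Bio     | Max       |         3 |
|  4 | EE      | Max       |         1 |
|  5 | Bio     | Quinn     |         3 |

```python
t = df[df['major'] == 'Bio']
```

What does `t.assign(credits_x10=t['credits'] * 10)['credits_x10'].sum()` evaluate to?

60

filter rows where major == 'Bio':
  major student  credits
3   Bio     Max        3
5   Bio   Quinn        3
add column credits_x10 = t['credits'] * 10:
  major student  credits  credits_x10
3   Bio     Max        3           30
5   Bio   Quinn        3           30
Then the sum of column 'credits_x10': 60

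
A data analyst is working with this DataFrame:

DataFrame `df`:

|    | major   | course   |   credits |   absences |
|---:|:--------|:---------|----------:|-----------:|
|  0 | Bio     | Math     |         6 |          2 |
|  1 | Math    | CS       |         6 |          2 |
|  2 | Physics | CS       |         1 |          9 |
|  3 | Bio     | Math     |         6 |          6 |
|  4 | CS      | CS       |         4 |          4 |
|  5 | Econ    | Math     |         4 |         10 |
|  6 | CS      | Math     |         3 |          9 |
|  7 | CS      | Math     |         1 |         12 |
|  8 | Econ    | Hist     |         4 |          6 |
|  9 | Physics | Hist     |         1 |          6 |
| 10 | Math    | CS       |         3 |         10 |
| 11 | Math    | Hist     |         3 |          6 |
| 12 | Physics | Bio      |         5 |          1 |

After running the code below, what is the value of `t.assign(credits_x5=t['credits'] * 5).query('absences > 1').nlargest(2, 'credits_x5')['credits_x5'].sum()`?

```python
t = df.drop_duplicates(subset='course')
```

drop duplicate course (keep=first):
      major course  credits  absences
0       Bio   Math        6         2
1      Math     CS        6         2
8      Econ   Hist        4         6
12  Physics    Bio        5         1
add column credits_x5 = t['credits'] * 5:
      major course  credits  absences  credits_x5
0       Bio   Math        6         2          30
1      Math     CS        6         2          30
8      Econ   Hist        4         6          20
12  Physics    Bio        5         1          25
filter rows where absences > 1:
  major course  credits  absences  credits_x5
0   Bio   Math        6         2          30
1  Math     CS        6         2          30
8  Econ   Hist        4         6          20
take 2 rows with largest credits_x5:
  major course  credits  absences  credits_x5
0   Bio   Math        6         2          30
1  Math     CS        6         2          30
So sum() = 60.

60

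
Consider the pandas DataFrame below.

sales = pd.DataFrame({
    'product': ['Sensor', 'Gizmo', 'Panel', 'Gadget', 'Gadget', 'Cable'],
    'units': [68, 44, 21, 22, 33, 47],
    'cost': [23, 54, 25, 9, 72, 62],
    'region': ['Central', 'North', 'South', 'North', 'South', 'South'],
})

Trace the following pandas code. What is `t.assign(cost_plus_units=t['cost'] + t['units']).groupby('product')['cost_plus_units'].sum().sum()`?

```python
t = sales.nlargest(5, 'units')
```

take 5 rows with largest units:
  product  units  cost   region
0  Sensor     68    23  Central
5   Cable     47    62    South
1   Gizmo     44    54    North
4  Gadget     33    72    South
3  Gadget     22     9    North
add column cost_plus_units = t['cost'] + t['units']:
  product  units  cost   region  cost_plus_units
0  Sensor     68    23  Central               91
5   Cable     47    62    South              109
1   Gizmo     44    54    North               98
4  Gadget     33    72    South              105
3  Gadget     22     9    North               31
group by product, sum of cost_plus_units:
product
Cable     109
Gadget    136
Gizmo      98
Sensor     91
Name: cost_plus_units, dtype: int64
Then the sum of the resulting series: 434

434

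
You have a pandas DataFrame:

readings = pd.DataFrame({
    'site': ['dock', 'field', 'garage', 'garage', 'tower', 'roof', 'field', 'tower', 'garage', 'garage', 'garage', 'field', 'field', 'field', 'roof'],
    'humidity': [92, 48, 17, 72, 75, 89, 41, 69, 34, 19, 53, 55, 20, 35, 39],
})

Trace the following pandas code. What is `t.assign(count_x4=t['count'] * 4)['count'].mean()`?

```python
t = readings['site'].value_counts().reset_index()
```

value_counts of site:
site
field     5
garage    5
tower     2
roof      2
dock      1
Name: count, dtype: int64
reset_index():
     site  count
0   field      5
1  garage      5
2   tower      2
3    roof      2
4    dock      1
add column count_x4 = t['count'] * 4:
     site  count  count_x4
0   field      5        20
1  garage      5        20
2   tower      2         8
3    roof      2         8
4    dock      1         4

3.0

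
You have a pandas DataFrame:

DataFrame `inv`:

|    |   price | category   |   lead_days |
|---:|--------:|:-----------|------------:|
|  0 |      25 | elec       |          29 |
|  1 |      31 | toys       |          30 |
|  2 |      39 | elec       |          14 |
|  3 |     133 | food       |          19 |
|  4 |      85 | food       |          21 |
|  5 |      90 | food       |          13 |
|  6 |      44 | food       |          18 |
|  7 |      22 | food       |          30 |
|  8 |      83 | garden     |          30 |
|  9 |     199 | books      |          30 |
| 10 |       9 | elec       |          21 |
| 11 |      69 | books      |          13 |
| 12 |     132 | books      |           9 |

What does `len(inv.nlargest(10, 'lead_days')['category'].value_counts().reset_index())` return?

5

take 10 rows with largest lead_days:
    price category  lead_days
1      31     toys         30
7      22     food         30
8      83   garden         30
9     199    books         30
0      25     elec         29
4      85     food         21
10      9     elec         21
3     133     food         19
6      44     food         18
2      39     elec         14
value_counts of category:
category
food      4
elec      3
toys      1
garden    1
books     1
Name: count, dtype: int64
reset_index():
  category  count
0     food      4
1     elec      3
2     toys      1
3   garden      1
4    books      1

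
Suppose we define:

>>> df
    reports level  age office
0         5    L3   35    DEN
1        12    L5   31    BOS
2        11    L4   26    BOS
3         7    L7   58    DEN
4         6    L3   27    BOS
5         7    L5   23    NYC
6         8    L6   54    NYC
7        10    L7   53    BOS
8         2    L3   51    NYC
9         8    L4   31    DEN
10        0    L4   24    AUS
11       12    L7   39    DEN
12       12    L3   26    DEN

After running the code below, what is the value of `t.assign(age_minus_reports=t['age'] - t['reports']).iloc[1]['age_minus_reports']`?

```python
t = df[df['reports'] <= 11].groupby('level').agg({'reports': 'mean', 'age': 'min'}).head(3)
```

filter rows where reports <= 11:
    reports level  age office
0         5    L3   35    DEN
2        11    L4   26    BOS
3         7    L7   58    DEN
4         6    L3   27    BOS
5         7    L5   23    NYC
6         8    L6   54    NYC
7        10    L7   53    BOS
8         2    L3   51    NYC
9         8    L4   31    DEN
10        0    L4   24    AUS
group by level: mean(reports), min(age):
        reports  age
level               
L3     4.333333   27
L4     6.333333   24
L5     7.000000   23
L6     8.000000   54
L7     8.500000   53
take first 3 rows:
        reports  age
level               
L3     4.333333   27
L4     6.333333   24
L5     7.000000   23
add column age_minus_reports = t['age'] - t['reports']:
        reports  age  age_minus_reports
level                                  
L3     4.333333   27          22.666667
L4     6.333333   24          17.666667
L5     7.000000   23          16.000000

17.6666666667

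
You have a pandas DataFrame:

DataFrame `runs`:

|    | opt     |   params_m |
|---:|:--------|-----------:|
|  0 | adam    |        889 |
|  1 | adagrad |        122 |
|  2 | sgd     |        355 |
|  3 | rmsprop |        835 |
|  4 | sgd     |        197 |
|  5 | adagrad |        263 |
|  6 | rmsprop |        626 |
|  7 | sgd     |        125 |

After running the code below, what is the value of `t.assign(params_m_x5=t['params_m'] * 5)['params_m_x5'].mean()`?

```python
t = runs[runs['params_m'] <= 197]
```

filter rows where params_m <= 197:
       opt  params_m
1  adagrad       122
4      sgd       197
7      sgd       125
add column params_m_x5 = t['params_m'] * 5:
       opt  params_m  params_m_x5
1  adagrad       122          610
4      sgd       197          985
7      sgd       125          625
Taking the mean of column 'params_m_x5' gives 740.0.

740.0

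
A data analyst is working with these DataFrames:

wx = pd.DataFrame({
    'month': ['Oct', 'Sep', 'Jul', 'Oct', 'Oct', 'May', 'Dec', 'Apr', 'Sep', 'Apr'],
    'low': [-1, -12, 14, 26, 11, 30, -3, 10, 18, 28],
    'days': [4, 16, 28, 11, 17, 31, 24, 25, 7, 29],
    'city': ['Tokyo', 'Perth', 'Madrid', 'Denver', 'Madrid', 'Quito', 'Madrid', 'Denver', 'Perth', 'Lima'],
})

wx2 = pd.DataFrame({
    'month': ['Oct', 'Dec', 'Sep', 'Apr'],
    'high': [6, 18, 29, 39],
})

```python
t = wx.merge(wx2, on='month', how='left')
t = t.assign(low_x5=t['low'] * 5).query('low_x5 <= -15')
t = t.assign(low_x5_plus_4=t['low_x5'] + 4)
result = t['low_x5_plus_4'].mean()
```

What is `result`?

-33.5

merge on 'month' (how='left') → 10 rows:
  month  low  days    city  high
0   Oct   -1     4   Tokyo   6.0
1   Sep  -12    16   Perth  29.0
2   Jul   14    28  Madrid   NaN
3   Oct   26    11  Denver   6.0
4   Oct   11    17  Madrid   6.0
5   May   30    31   Quito   NaN
6   Dec   -3    24  Madrid  18.0
7   Apr   10    25  Denver  39.0
8   Sep   18     7   Perth  29.0
9   Apr   28    29    Lima  39.0
add column low_x5 = t['low'] * 5:
  month  low  days    city  high  low_x5
0   Oct   -1     4   Tokyo   6.0      -5
1   Sep  -12    16   Perth  29.0     -60
2   Jul   14    28  Madrid   NaN      70
3   Oct   26    11  Denver   6.0     130
4   Oct   11    17  Madrid   6.0      55
5   May   30    31   Quito   NaN     150
6   Dec   -3    24  Madrid  18.0     -15
7   Apr   10    25  Denver  39.0      50
8   Sep   18     7   Perth  29.0      90
9   Apr   28    29    Lima  39.0     140
filter rows where low_x5 <= -15:
  month  low  days    city  high  low_x5
1   Sep  -12    16   Perth  29.0     -60
6   Dec   -3    24  Madrid  18.0     -15
add column low_x5_plus_4 = t['low_x5'] + 4:
  month  low  days    city  high  low_x5  low_x5_plus_4
1   Sep  -12    16   Perth  29.0     -60            -56
6   Dec   -3    24  Madrid  18.0     -15            -11
Taking the mean of column 'low_x5_plus_4' gives -33.5.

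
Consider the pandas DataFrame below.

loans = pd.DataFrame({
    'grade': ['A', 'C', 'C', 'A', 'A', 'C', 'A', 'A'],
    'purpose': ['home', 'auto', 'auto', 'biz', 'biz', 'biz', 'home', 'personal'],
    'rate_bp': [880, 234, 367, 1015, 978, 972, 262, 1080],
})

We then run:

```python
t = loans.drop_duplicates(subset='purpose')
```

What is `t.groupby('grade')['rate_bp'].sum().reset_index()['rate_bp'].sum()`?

drop duplicate purpose (keep=first):
  grade   purpose  rate_bp
0     A      home      880
1     C      auto      234
3     A       biz     1015
7     A  personal     1080
group by grade, sum of rate_bp:
grade
A    2975
C     234
Name: rate_bp, dtype: int64
reset_index():
  grade  rate_bp
0     A     2975
1     C      234
sum of column 'rate_bp' → 3209

3209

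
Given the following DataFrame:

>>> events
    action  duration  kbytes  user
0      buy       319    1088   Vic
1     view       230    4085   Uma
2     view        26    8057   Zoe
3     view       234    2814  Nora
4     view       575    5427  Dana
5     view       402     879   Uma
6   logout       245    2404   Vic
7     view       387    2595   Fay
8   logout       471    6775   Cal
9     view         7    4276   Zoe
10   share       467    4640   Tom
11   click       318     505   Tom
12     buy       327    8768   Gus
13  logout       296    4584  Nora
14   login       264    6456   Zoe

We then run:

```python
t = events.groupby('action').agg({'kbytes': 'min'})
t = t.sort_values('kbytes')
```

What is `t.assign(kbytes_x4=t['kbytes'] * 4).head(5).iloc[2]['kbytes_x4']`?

4352

group by action, min of kbytes:
        kbytes
action        
buy       1088
click      505
login     6456
logout    2404
share     4640
view       879
sort by kbytes:
        kbytes
action        
click      505
view       879
buy       1088
logout    2404
share     4640
login     6456
add column kbytes_x4 = t['kbytes'] * 4:
        kbytes  kbytes_x4
action                   
click      505       2020
view       879       3516
buy       1088       4352
logout    2404       9616
share     4640      18560
login     6456      25824
take first 5 rows:
        kbytes  kbytes_x4
action                   
click      505       2020
view       879       3516
buy       1088       4352
logout    2404       9616
share     4640      18560
Taking the value at position 2, column 'kbytes_x4' gives 4352.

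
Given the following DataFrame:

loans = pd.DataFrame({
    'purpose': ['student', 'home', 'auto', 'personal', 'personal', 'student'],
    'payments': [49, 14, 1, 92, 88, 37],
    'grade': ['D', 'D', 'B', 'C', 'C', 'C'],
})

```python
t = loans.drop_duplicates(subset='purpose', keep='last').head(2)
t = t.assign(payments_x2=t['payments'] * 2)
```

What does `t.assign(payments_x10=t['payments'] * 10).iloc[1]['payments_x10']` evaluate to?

drop duplicate purpose (keep=last):
    purpose  payments grade
1      home        14     D
2      auto         1     B
4  personal        88     C
5   student        37     C
take first 2 rows:
  purpose  payments grade
1    home        14     D
2    auto         1     B
add column payments_x2 = t['payments'] * 2:
  purpose  payments grade  payments_x2
1    home        14     D           28
2    auto         1     B            2
add column payments_x10 = t['payments'] * 10:
  purpose  payments grade  payments_x2  payments_x10
1    home        14     D           28           140
2    auto         1     B            2            10
Reading off the value at position 1, column 'payments_x10', we get 10.

10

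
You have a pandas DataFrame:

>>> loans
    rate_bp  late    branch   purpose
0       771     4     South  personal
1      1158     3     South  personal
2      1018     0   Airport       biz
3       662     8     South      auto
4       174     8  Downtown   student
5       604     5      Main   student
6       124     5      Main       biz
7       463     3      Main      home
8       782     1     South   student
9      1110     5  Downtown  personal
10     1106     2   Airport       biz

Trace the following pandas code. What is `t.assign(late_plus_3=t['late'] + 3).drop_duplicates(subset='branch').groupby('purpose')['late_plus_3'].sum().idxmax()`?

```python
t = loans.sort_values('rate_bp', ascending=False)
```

sort by rate_bp descending:
    rate_bp  late    branch   purpose
1      1158     3     South  personal
9      1110     5  Downtown  personal
10     1106     2   Airport       biz
2      1018     0   Airport       biz
8       782     1     South   student
0       771     4     South  personal
3       662     8     South      auto
5       604     5      Main   student
7       463     3      Main      home
4       174     8  Downtown   student
6       124     5      Main       biz
add column late_plus_3 = t['late'] + 3:
    rate_bp  late    branch   purpose  late_plus_3
1      1158     3     South  personal            6
9      1110     5  Downtown  personal            8
10     1106     2   Airport       biz            5
2      1018     0   Airport       biz            3
8       782     1     South   student            4
0       771     4     South  personal            7
3       662     8     South      auto           11
5       604     5      Main   student            8
7       463     3      Main      home            6
4       174     8  Downtown   student           11
6       124     5      Main       biz            8
drop duplicate branch (keep=first):
    rate_bp  late    branch   purpose  late_plus_3
1      1158     3     South  personal            6
9      1110     5  Downtown  personal            8
10     1106     2   Airport       biz            5
5       604     5      Main   student            8
group by purpose, sum of late_plus_3:
purpose
biz          5
personal    14
student      8
Name: late_plus_3, dtype: int64

personal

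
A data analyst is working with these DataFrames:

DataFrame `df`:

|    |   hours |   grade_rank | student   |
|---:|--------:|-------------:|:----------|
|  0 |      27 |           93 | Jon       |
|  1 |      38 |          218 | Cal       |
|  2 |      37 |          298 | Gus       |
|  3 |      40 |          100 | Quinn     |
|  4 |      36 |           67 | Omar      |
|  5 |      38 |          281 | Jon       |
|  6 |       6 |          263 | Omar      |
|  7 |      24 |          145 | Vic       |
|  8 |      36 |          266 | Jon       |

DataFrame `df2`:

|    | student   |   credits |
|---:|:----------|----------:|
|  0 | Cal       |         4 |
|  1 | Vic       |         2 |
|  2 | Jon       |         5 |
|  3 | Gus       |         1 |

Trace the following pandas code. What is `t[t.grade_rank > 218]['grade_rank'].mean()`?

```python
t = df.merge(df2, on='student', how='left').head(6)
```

289.5

merge on 'student' (how='left') → 9 rows:
   hours  grade_rank student  credits
0     27          93     Jon      5.0
1     38         218     Cal      4.0
2     37         298     Gus      1.0
3     40         100   Quinn      NaN
4     36          67    Omar      NaN
5     38         281     Jon      5.0
6      6         263    Omar      NaN
7     24         145     Vic      2.0
8     36         266     Jon      5.0
take first 6 rows:
   hours  grade_rank student  credits
0     27          93     Jon      5.0
1     38         218     Cal      4.0
2     37         298     Gus      1.0
3     40         100   Quinn      NaN
4     36          67    Omar      NaN
5     38         281     Jon      5.0
filter rows where grade_rank > 218:
   hours  grade_rank student  credits
2     37         298     Gus      1.0
5     38         281     Jon      5.0
Taking the mean of column 'grade_rank' gives 289.5.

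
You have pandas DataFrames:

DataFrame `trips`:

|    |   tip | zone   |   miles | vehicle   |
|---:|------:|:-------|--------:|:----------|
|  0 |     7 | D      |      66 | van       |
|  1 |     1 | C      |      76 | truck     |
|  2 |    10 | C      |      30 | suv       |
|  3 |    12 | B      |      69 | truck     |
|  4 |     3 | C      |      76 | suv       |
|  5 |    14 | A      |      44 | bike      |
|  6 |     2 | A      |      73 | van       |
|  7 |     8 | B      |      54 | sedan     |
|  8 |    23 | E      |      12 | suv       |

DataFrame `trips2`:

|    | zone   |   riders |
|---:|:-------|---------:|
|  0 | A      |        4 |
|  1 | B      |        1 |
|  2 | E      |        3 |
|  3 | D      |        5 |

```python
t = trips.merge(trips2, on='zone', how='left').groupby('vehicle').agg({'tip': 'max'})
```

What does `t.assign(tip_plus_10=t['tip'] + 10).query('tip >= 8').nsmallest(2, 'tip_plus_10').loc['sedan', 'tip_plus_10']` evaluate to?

18

merge on 'zone' (how='left') → 9 rows:
   tip zone  miles vehicle  riders
0    7    D     66     van     5.0
1    1    C     76   truck     NaN
2   10    C     30     suv     NaN
3   12    B     69   truck     1.0
4    3    C     76     suv     NaN
5   14    A     44    bike     4.0
6    2    A     73     van     4.0
7    8    B     54   sedan     1.0
8   23    E     12     suv     3.0
group by vehicle, max of tip:
         tip
vehicle     
bike      14
sedan      8
suv       23
truck     12
van        7
add column tip_plus_10 = t['tip'] + 10:
         tip  tip_plus_10
vehicle                  
bike      14           24
sedan      8           18
suv       23           33
truck     12           22
van        7           17
filter rows where tip >= 8:
         tip  tip_plus_10
vehicle                  
bike      14           24
sedan      8           18
suv       23           33
truck     12           22
take 2 rows with smallest tip_plus_10:
         tip  tip_plus_10
vehicle                  
sedan      8           18
truck     12           22
Finally, value at row 'sedan', column 'tip_plus_10' = 18.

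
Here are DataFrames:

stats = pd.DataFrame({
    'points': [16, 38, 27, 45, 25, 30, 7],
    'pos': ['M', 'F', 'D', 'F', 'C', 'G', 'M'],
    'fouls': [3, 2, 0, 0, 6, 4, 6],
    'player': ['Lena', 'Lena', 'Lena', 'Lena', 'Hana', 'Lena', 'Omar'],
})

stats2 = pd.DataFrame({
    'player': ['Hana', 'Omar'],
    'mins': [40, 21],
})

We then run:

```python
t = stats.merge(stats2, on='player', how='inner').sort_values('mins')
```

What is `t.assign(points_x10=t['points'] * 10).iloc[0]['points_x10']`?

70

merge on 'player' (how='inner') → 2 rows:
   points pos  fouls player  mins
0      25   C      6   Hana    40
1       7   M      6   Omar    21
sort by mins:
   points pos  fouls player  mins
1       7   M      6   Omar    21
0      25   C      6   Hana    40
add column points_x10 = t['points'] * 10:
   points pos  fouls player  mins  points_x10
1       7   M      6   Omar    21          70
0      25   C      6   Hana    40         250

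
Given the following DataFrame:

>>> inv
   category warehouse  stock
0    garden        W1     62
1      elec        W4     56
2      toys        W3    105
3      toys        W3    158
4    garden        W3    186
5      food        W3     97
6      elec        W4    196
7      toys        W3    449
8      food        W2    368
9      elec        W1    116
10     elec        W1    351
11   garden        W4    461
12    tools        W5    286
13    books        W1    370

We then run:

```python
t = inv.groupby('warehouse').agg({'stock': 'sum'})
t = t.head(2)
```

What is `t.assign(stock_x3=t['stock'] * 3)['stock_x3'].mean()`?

group by warehouse, sum of stock:
           stock
warehouse       
W1           899
W2           368
W3           995
W4           713
W5           286
take first 2 rows:
           stock
warehouse       
W1           899
W2           368
add column stock_x3 = t['stock'] * 3:
           stock  stock_x3
warehouse                 
W1           899      2697
W2           368      1104

1900.5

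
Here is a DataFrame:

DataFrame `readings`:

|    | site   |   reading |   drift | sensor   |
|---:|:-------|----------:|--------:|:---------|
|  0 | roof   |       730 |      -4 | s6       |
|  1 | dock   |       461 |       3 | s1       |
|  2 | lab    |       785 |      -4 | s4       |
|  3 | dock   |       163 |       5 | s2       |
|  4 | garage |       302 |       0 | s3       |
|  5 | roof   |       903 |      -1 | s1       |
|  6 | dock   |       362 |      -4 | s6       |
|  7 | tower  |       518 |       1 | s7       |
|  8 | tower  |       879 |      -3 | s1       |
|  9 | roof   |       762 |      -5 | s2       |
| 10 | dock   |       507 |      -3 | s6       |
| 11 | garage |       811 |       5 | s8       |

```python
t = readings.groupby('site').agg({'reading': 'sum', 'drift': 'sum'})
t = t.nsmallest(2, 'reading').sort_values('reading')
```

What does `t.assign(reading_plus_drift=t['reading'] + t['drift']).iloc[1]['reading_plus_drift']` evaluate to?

1118

group by site: sum(reading), sum(drift):
        reading  drift
site                  
dock       1493      1
garage     1113      5
lab         785     -4
roof       2395    -10
tower      1397     -2
take 2 rows with smallest reading:
        reading  drift
site                  
lab         785     -4
garage     1113      5
sort by reading:
        reading  drift
site                  
lab         785     -4
garage     1113      5
add column reading_plus_drift = t['reading'] + t['drift']:
        reading  drift  reading_plus_drift
site                                      
lab         785     -4                 781
garage     1113      5                1118
So iloc[1]['reading_plus_drift'] = 1118.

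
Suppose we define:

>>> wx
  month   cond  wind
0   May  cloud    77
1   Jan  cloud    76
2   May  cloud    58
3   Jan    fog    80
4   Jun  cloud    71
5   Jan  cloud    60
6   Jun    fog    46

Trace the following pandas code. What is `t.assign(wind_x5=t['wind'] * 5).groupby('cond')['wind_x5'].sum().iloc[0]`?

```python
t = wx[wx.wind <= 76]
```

1325

filter rows where wind <= 76:
  month   cond  wind
1   Jan  cloud    76
2   May  cloud    58
4   Jun  cloud    71
5   Jan  cloud    60
6   Jun    fog    46
add column wind_x5 = t['wind'] * 5:
  month   cond  wind  wind_x5
1   Jan  cloud    76      380
2   May  cloud    58      290
4   Jun  cloud    71      355
5   Jan  cloud    60      300
6   Jun    fog    46      230
group by cond, sum of wind_x5:
cond
cloud    1325
fog       230
Name: wind_x5, dtype: int64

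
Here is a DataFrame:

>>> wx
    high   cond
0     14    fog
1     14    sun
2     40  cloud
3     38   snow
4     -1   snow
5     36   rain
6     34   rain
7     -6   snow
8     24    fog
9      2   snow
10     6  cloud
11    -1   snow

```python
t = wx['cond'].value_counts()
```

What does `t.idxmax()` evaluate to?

snow

value_counts of cond:
cond
snow     5
fog      2
cloud    2
rain     2
sun      1
Name: count, dtype: int64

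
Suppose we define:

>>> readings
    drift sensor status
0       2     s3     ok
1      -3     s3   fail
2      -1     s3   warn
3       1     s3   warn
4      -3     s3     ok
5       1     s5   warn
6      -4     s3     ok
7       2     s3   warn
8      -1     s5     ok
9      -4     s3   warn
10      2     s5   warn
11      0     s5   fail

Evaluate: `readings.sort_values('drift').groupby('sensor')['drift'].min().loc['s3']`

sort by drift:
    drift sensor status
6      -4     s3     ok
9      -4     s3   warn
1      -3     s3   fail
4      -3     s3     ok
2      -1     s3   warn
8      -1     s5     ok
11      0     s5   fail
3       1     s3   warn
5       1     s5   warn
0       2     s3     ok
7       2     s3   warn
10      2     s5   warn
group by sensor, min of drift:
sensor
s3   -4
s5   -1
Name: drift, dtype: int64
Reading off the value at index 's3', we get -4.

-4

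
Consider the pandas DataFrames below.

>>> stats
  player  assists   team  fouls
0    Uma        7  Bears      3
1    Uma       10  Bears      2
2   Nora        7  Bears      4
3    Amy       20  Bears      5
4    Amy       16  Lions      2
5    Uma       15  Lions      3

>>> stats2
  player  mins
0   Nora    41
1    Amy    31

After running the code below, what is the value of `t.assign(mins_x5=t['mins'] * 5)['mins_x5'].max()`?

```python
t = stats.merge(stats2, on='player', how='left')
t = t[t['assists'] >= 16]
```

merge on 'player' (how='left') → 6 rows:
  player  assists   team  fouls  mins
0    Uma        7  Bears      3   NaN
1    Uma       10  Bears      2   NaN
2   Nora        7  Bears      4  41.0
3    Amy       20  Bears      5  31.0
4    Amy       16  Lions      2  31.0
5    Uma       15  Lions      3   NaN
filter rows where assists >= 16:
  player  assists   team  fouls  mins
3    Amy       20  Bears      5  31.0
4    Amy       16  Lions      2  31.0
add column mins_x5 = t['mins'] * 5:
  player  assists   team  fouls  mins  mins_x5
3    Amy       20  Bears      5  31.0    155.0
4    Amy       16  Lions      2  31.0    155.0
Hence 155.0.

155.0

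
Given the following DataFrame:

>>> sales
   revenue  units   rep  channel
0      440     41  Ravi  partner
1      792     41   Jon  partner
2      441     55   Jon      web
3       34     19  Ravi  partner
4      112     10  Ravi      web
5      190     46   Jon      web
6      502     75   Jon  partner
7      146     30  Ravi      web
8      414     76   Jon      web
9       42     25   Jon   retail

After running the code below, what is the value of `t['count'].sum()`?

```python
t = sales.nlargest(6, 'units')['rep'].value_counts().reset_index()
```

take 6 rows with largest units:
   revenue  units   rep  channel
8      414     76   Jon      web
6      502     75   Jon  partner
2      441     55   Jon      web
5      190     46   Jon      web
0      440     41  Ravi  partner
1      792     41   Jon  partner
value_counts of rep:
rep
Jon     5
Ravi    1
Name: count, dtype: int64
reset_index():
    rep  count
0   Jon      5
1  Ravi      1
Taking the sum of column 'count' gives 6.

6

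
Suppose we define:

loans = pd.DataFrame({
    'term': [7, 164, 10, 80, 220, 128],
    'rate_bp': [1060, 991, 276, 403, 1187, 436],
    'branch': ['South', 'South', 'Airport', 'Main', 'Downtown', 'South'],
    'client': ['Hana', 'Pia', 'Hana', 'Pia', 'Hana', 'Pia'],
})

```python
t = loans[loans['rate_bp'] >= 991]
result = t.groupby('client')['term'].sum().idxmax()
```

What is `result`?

filter rows where rate_bp >= 991:
   term  rate_bp    branch client
0     7     1060     South   Hana
1   164      991     South    Pia
4   220     1187  Downtown   Hana
group by client, sum of term:
client
Hana    227
Pia     164
Name: term, dtype: int64

Hana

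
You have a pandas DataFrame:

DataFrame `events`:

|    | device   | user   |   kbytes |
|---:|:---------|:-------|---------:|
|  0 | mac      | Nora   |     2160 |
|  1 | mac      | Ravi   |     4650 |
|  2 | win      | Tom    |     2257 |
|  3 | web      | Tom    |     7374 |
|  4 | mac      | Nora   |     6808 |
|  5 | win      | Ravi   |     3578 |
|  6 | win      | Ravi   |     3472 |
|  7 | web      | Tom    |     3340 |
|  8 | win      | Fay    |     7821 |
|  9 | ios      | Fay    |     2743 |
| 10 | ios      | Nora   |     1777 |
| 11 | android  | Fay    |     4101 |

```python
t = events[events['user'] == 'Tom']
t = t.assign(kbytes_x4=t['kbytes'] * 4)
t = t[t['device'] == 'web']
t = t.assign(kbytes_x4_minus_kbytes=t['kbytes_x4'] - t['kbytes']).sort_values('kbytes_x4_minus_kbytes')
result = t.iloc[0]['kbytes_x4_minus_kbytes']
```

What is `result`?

filter rows where user == 'Tom':
  device user  kbytes
2    win  Tom    2257
3    web  Tom    7374
7    web  Tom    3340
add column kbytes_x4 = t['kbytes'] * 4:
  device user  kbytes  kbytes_x4
2    win  Tom    2257       9028
3    web  Tom    7374      29496
7    web  Tom    3340      13360
filter rows where device == 'web':
  device user  kbytes  kbytes_x4
3    web  Tom    7374      29496
7    web  Tom    3340      13360
add column kbytes_x4_minus_kbytes = t['kbytes_x4'] - t['kbytes']:
  device user  kbytes  kbytes_x4  kbytes_x4_minus_kbytes
3    web  Tom    7374      29496                   22122
7    web  Tom    3340      13360                   10020
sort by kbytes_x4_minus_kbytes:
  device user  kbytes  kbytes_x4  kbytes_x4_minus_kbytes
7    web  Tom    3340      13360                   10020
3    web  Tom    7374      29496                   22122

10020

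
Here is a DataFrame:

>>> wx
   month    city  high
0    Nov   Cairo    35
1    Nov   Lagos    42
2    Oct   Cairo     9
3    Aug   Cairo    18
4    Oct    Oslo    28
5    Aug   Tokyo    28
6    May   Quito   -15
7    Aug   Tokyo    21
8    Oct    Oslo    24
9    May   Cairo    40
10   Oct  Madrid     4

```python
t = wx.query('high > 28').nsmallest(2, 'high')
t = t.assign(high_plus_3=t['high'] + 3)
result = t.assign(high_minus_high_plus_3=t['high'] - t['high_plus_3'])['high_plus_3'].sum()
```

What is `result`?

filter rows where high > 28:
  month   city  high
0   Nov  Cairo    35
1   Nov  Lagos    42
9   May  Cairo    40
take 2 rows with smallest high:
  month   city  high
0   Nov  Cairo    35
9   May  Cairo    40
add column high_plus_3 = t['high'] + 3:
  month   city  high  high_plus_3
0   Nov  Cairo    35           38
9   May  Cairo    40           43
add column high_minus_high_plus_3 = t['high'] - t['high_plus_3']:
  month   city  high  high_plus_3  high_minus_high_plus_3
0   Nov  Cairo    35           38                      -3
9   May  Cairo    40           43                      -3
Taking the sum of column 'high_plus_3' gives 81.

81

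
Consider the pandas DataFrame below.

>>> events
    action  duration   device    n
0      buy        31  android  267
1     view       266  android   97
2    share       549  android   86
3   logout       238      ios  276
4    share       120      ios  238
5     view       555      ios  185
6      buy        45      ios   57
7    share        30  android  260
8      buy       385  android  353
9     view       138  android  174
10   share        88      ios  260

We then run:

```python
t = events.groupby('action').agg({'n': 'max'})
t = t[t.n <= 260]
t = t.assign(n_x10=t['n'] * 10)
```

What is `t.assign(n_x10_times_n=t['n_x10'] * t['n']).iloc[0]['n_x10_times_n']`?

676000

group by action, max of n:
          n
action     
buy     353
logout  276
share   260
view    185
filter rows where n <= 260:
          n
action     
share   260
view    185
add column n_x10 = t['n'] * 10:
          n  n_x10
action            
share   260   2600
view    185   1850
add column n_x10_times_n = t['n_x10'] * t['n']:
          n  n_x10  n_x10_times_n
action                           
share   260   2600         676000
view    185   1850         342250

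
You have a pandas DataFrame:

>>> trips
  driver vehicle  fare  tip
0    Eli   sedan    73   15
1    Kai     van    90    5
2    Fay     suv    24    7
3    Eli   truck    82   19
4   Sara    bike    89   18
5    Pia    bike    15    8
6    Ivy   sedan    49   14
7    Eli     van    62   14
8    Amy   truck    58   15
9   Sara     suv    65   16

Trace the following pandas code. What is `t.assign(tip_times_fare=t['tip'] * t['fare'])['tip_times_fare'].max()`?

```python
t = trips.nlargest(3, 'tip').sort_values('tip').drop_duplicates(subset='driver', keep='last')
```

1602

take 3 rows with largest tip:
  driver vehicle  fare  tip
3    Eli   truck    82   19
4   Sara    bike    89   18
9   Sara     suv    65   16
sort by tip:
  driver vehicle  fare  tip
9   Sara     suv    65   16
4   Sara    bike    89   18
3    Eli   truck    82   19
drop duplicate driver (keep=last):
  driver vehicle  fare  tip
4   Sara    bike    89   18
3    Eli   truck    82   19
add column tip_times_fare = t['tip'] * t['fare']:
  driver vehicle  fare  tip  tip_times_fare
4   Sara    bike    89   18            1602
3    Eli   truck    82   19            1558
max of column 'tip_times_fare' → 1602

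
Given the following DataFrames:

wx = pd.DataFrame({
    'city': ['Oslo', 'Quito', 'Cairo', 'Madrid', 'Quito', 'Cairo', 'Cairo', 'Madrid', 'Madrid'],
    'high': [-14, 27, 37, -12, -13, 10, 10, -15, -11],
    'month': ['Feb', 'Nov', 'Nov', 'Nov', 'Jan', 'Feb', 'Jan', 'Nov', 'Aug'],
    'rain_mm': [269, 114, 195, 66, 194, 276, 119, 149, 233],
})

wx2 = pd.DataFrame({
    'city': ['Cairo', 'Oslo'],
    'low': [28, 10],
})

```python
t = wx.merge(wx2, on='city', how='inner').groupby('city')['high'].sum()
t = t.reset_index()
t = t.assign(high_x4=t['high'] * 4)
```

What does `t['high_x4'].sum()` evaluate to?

172

merge on 'city' (how='inner') → 4 rows:
    city  high month  rain_mm  low
0   Oslo   -14   Feb      269   10
1  Cairo    37   Nov      195   28
2  Cairo    10   Feb      276   28
3  Cairo    10   Jan      119   28
group by city, sum of high:
city
Cairo    57
Oslo    -14
Name: high, dtype: int64
reset_index():
    city  high
0  Cairo    57
1   Oslo   -14
add column high_x4 = t['high'] * 4:
    city  high  high_x4
0  Cairo    57      228
1   Oslo   -14      -56
Finally, sum of column 'high_x4' = 172.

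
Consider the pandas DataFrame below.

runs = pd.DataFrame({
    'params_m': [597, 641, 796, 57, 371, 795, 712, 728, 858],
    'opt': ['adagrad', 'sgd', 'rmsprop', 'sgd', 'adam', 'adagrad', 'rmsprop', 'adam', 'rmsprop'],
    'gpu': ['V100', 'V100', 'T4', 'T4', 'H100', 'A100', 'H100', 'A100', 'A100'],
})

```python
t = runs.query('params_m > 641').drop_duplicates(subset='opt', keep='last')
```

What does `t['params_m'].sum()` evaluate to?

filter rows where params_m > 641:
   params_m      opt   gpu
2       796  rmsprop    T4
5       795  adagrad  A100
6       712  rmsprop  H100
7       728     adam  A100
8       858  rmsprop  A100
drop duplicate opt (keep=last):
   params_m      opt   gpu
5       795  adagrad  A100
7       728     adam  A100
8       858  rmsprop  A100
sum of column 'params_m' → 2381

2381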